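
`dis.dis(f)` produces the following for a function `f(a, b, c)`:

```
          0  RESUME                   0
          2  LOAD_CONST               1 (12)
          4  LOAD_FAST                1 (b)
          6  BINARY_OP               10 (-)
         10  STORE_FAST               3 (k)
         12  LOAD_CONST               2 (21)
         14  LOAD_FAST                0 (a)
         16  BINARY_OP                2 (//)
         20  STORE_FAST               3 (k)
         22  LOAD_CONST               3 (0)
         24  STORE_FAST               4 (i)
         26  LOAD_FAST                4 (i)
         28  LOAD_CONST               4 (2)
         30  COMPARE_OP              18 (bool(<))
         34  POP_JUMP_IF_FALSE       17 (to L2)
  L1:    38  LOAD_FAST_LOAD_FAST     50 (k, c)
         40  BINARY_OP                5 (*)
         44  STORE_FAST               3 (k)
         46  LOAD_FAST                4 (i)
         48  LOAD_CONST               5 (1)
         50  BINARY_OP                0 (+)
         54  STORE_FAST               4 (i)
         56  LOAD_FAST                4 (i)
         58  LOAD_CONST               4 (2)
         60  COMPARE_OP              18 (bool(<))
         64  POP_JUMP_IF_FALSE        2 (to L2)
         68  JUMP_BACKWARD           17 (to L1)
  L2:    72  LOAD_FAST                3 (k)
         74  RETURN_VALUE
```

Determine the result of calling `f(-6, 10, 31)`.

-3844

LOAD_CONST → push 12. Stack: [12]
LOAD_FAST b → push 10. Stack: [12, 10]
BINARY_OP - → 12 - 10 = 2. Stack: [2]
STORE_FAST k → k=2. Stack: []
LOAD_CONST → push 21. Stack: [21]
LOAD_FAST a → push -6. Stack: [21, -6]
BINARY_OP // → 21 // -6 = -4. Stack: [-4]
STORE_FAST k → k=-4. Stack: []
LOAD_CONST → push 0. Stack: [0]
STORE_FAST i → i=0. Stack: []
LOAD_FAST i → push 0. Stack: [0]
LOAD_CONST → push 2. Stack: [0, 2]
COMPARE_OP bool(<) → 0 vs 2 = True. Stack: [True]
POP_JUMP_IF_FALSE → pop True; no jump. Stack: []
LOAD_FAST_LOAD_FAST k,c → push -4,31. Stack: [-4, 31]
BINARY_OP * → -4 * 31 = -124. Stack: [-124]
STORE_FAST k → k=-124. Stack: []
LOAD_FAST i → push 0. Stack: [0]
LOAD_CONST → push 1. Stack: [0, 1]
BINARY_OP + → 0 + 1 = 1. Stack: [1]
STORE_FAST i → i=1. Stack: []
LOAD_FAST i → push 1. Stack: [1]
LOAD_CONST → push 2. Stack: [1, 2]
COMPARE_OP bool(<) → 1 vs 2 = True. Stack: [True]
POP_JUMP_IF_FALSE → pop True; no jump. Stack: []
LOAD_FAST_LOAD_FAST k,c → push -124,31. Stack: [-124, 31]
BINARY_OP * → -124 * 31 = -3844. Stack: [-3844]
STORE_FAST k → k=-3844. Stack: []
LOAD_FAST i → push 1. Stack: [1]
LOAD_CONST → push 1. Stack: [1, 1]
BINARY_OP + → 1 + 1 = 2. Stack: [2]
STORE_FAST i → i=2. Stack: []
LOAD_FAST i → push 2. Stack: [2]
LOAD_CONST → push 2. Stack: [2, 2]
COMPARE_OP bool(<) → 2 vs 2 = False. Stack: [False]
POP_JUMP_IF_FALSE → pop False; jump. Stack: []
LOAD_FAST k → push -3844. Stack: [-3844]
RETURN_VALUE → return -3844.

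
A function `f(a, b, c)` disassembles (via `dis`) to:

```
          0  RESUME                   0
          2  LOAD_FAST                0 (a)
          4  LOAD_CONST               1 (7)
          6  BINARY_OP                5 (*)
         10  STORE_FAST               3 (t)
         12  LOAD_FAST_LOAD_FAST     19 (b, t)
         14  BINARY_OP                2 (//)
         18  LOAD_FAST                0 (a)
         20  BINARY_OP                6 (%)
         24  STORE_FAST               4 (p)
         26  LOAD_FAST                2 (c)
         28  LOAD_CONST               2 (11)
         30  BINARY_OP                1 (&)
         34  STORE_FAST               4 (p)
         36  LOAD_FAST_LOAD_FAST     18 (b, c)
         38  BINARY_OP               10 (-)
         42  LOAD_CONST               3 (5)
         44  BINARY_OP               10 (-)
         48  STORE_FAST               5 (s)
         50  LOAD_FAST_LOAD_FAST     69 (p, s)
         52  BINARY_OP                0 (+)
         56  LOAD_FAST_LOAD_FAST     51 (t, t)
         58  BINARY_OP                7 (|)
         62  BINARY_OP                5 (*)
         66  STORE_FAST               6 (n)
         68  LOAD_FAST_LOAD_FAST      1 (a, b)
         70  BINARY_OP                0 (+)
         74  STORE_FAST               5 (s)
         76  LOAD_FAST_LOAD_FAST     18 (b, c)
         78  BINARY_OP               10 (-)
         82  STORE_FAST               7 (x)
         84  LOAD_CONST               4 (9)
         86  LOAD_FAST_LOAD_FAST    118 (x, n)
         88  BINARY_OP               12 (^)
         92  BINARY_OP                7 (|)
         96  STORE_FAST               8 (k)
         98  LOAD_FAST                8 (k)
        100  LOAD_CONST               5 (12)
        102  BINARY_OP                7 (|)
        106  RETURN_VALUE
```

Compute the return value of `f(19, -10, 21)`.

LOAD_FAST a → push 19. Stack: [19]
LOAD_CONST → push 7. Stack: [19, 7]
BINARY_OP * → 19 * 7 = 133. Stack: [133]
STORE_FAST t → t=133. Stack: []
LOAD_FAST_LOAD_FAST b,t → push -10,133. Stack: [-10, 133]
BINARY_OP // → -10 // 133 = -1. Stack: [-1]
LOAD_FAST a → push 19. Stack: [-1, 19]
BINARY_OP % → -1 % 19 = 18. Stack: [18]
STORE_FAST p → p=18. Stack: []
LOAD_FAST c → push 21. Stack: [21]
LOAD_CONST → push 11. Stack: [21, 11]
BINARY_OP & → 21 & 11 = 1. Stack: [1]
STORE_FAST p → p=1. Stack: []
LOAD_FAST_LOAD_FAST b,c → push -10,21. Stack: [-10, 21]
BINARY_OP - → -10 - 21 = -31. Stack: [-31]
LOAD_CONST → push 5. Stack: [-31, 5]
BINARY_OP - → -31 - 5 = -36. Stack: [-36]
STORE_FAST s → s=-36. Stack: []
LOAD_FAST_LOAD_FAST p,s → push 1,-36. Stack: [1, -36]
BINARY_OP + → 1 + -36 = -35. Stack: [-35]
LOAD_FAST_LOAD_FAST t,t → push 133,133. Stack: [-35, 133, 133]
BINARY_OP | → 133 | 133 = 133. Stack: [-35, 133]
BINARY_OP * → -35 * 133 = -4655. Stack: [-4655]
STORE_FAST n → n=-4655. Stack: []
LOAD_FAST_LOAD_FAST a,b → push 19,-10. Stack: [19, -10]
BINARY_OP + → 19 + -10 = 9. Stack: [9]
STORE_FAST s → s=9. Stack: []
LOAD_FAST_LOAD_FAST b,c → push -10,21. Stack: [-10, 21]
BINARY_OP - → -10 - 21 = -31. Stack: [-31]
STORE_FAST x → x=-31. Stack: []
LOAD_CONST → push 9. Stack: [9]
LOAD_FAST_LOAD_FAST x,n → push -31,-4655. Stack: [9, -31, -4655]
BINARY_OP ^ → -31 ^ -4655 = 4656. Stack: [9, 4656]
BINARY_OP | → 9 | 4656 = 4665. Stack: [4665]
STORE_FAST k → k=4665. Stack: []
LOAD_FAST k → push 4665. Stack: [4665]
LOAD_CONST → push 12. Stack: [4665, 12]
BINARY_OP | → 4665 | 12 = 4669. Stack: [4669]
RETURN_VALUE → return 4669.

4669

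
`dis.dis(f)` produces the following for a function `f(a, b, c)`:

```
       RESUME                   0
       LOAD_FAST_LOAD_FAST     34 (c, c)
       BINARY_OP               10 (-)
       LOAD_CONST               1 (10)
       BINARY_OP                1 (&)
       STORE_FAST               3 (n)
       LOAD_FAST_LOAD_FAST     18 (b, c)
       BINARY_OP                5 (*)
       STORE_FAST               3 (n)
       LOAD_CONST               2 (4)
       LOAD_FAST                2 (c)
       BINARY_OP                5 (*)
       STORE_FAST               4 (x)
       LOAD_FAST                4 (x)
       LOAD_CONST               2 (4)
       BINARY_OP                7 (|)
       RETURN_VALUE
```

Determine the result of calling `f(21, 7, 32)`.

LOAD_FAST_LOAD_FAST c,c → push 32,32. Stack: [32, 32]
BINARY_OP - → 32 - 32 = 0. Stack: [0]
LOAD_CONST → push 10. Stack: [0, 10]
BINARY_OP & → 0 & 10 = 0. Stack: [0]
STORE_FAST n → n=0. Stack: []
LOAD_FAST_LOAD_FAST b,c → push 7,32. Stack: [7, 32]
BINARY_OP * → 7 * 32 = 224. Stack: [224]
STORE_FAST n → n=224. Stack: []
LOAD_CONST → push 4. Stack: [4]
LOAD_FAST c → push 32. Stack: [4, 32]
BINARY_OP * → 4 * 32 = 128. Stack: [128]
STORE_FAST x → x=128. Stack: []
LOAD_FAST x → push 128. Stack: [128]
LOAD_CONST → push 4. Stack: [128, 4]
BINARY_OP | → 128 | 4 = 132. Stack: [132]
RETURN_VALUE → return 132.

132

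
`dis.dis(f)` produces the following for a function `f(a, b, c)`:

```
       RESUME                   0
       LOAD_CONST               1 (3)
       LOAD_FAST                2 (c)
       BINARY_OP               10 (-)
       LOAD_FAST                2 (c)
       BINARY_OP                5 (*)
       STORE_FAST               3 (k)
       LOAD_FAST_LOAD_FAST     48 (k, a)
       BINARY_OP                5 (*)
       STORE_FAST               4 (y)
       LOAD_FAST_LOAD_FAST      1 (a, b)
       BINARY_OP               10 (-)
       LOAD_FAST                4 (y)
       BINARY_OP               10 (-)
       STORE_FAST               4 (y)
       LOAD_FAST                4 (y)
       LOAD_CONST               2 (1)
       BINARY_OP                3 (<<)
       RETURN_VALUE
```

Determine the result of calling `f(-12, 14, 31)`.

-20884

LOAD_CONST → push 3. Stack: [3]
LOAD_FAST c → push 31. Stack: [3, 31]
BINARY_OP - → 3 - 31 = -28. Stack: [-28]
LOAD_FAST c → push 31. Stack: [-28, 31]
BINARY_OP * → -28 * 31 = -868. Stack: [-868]
STORE_FAST k → k=-868. Stack: []
LOAD_FAST_LOAD_FAST k,a → push -868,-12. Stack: [-868, -12]
BINARY_OP * → -868 * -12 = 10416. Stack: [10416]
STORE_FAST y → y=10416. Stack: []
LOAD_FAST_LOAD_FAST a,b → push -12,14. Stack: [-12, 14]
BINARY_OP - → -12 - 14 = -26. Stack: [-26]
LOAD_FAST y → push 10416. Stack: [-26, 10416]
BINARY_OP - → -26 - 10416 = -10442. Stack: [-10442]
STORE_FAST y → y=-10442. Stack: []
LOAD_FAST y → push -10442. Stack: [-10442]
LOAD_CONST → push 1. Stack: [-10442, 1]
BINARY_OP << → -10442 << 1 = -20884. Stack: [-20884]
RETURN_VALUE → return -20884.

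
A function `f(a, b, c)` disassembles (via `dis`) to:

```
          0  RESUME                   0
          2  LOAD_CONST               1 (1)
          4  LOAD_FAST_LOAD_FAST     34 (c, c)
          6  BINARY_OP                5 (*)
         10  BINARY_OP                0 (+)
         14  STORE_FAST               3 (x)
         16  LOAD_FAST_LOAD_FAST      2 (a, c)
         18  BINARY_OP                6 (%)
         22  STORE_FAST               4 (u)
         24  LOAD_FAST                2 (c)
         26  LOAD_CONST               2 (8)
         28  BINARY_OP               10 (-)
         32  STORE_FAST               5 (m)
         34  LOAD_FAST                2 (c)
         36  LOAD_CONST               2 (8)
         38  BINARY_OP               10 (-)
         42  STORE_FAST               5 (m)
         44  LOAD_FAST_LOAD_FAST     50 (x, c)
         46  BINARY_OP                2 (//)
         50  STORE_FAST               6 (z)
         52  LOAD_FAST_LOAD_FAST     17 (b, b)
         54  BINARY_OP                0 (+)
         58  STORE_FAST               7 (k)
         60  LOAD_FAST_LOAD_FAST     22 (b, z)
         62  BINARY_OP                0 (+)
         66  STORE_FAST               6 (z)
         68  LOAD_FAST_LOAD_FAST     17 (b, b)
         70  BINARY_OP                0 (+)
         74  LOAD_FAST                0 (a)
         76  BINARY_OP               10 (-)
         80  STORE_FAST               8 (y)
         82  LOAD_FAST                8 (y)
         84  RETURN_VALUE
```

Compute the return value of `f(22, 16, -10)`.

LOAD_CONST → push 1. Stack: [1]
LOAD_FAST_LOAD_FAST c,c → push -10,-10. Stack: [1, -10, -10]
BINARY_OP * → -10 * -10 = 100. Stack: [1, 100]
BINARY_OP + → 1 + 100 = 101. Stack: [101]
STORE_FAST x → x=101. Stack: []
LOAD_FAST_LOAD_FAST a,c → push 22,-10. Stack: [22, -10]
BINARY_OP % → 22 % -10 = -8. Stack: [-8]
STORE_FAST u → u=-8. Stack: []
LOAD_FAST c → push -10. Stack: [-10]
LOAD_CONST → push 8. Stack: [-10, 8]
BINARY_OP - → -10 - 8 = -18. Stack: [-18]
STORE_FAST m → m=-18. Stack: []
LOAD_FAST c → push -10. Stack: [-10]
LOAD_CONST → push 8. Stack: [-10, 8]
BINARY_OP - → -10 - 8 = -18. Stack: [-18]
STORE_FAST m → m=-18. Stack: []
LOAD_FAST_LOAD_FAST x,c → push 101,-10. Stack: [101, -10]
BINARY_OP // → 101 // -10 = -11. Stack: [-11]
STORE_FAST z → z=-11. Stack: []
LOAD_FAST_LOAD_FAST b,b → push 16,16. Stack: [16, 16]
BINARY_OP + → 16 + 16 = 32. Stack: [32]
STORE_FAST k → k=32. Stack: []
LOAD_FAST_LOAD_FAST b,z → push 16,-11. Stack: [16, -11]
BINARY_OP + → 16 + -11 = 5. Stack: [5]
STORE_FAST z → z=5. Stack: []
LOAD_FAST_LOAD_FAST b,b → push 16,16. Stack: [16, 16]
BINARY_OP + → 16 + 16 = 32. Stack: [32]
LOAD_FAST a → push 22. Stack: [32, 22]
BINARY_OP - → 32 - 22 = 10. Stack: [10]
STORE_FAST y → y=10. Stack: []
LOAD_FAST y → push 10. Stack: [10]
RETURN_VALUE → return 10.

10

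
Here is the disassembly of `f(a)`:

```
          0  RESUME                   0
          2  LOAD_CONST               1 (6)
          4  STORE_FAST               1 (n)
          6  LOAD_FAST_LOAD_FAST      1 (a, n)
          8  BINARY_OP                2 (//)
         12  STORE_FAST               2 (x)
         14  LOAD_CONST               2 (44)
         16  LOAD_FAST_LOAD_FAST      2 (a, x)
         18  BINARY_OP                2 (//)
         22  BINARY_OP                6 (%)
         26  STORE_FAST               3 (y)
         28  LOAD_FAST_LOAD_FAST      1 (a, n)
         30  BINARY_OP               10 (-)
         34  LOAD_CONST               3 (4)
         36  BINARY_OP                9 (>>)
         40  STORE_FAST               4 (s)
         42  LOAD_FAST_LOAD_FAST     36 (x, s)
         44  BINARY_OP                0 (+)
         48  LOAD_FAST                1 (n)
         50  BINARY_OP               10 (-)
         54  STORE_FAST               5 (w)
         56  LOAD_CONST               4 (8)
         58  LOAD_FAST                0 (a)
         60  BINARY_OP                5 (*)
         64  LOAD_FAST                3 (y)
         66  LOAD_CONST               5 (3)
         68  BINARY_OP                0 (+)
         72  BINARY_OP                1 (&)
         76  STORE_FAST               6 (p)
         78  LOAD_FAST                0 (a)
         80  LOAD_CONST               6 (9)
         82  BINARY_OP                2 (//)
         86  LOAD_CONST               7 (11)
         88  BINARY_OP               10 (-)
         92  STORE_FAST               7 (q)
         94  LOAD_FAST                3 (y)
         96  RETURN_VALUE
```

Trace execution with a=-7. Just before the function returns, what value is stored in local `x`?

-2

LOAD_CONST → push 6. Stack: [6]
STORE_FAST n → n=6. Stack: []
LOAD_FAST_LOAD_FAST a,n → push -7,6. Stack: [-7, 6]
BINARY_OP // → -7 // 6 = -2. Stack: [-2]
STORE_FAST x → x=-2. Stack: []
LOAD_CONST → push 44. Stack: [44]
LOAD_FAST_LOAD_FAST a,x → push -7,-2. Stack: [44, -7, -2]
BINARY_OP // → -7 // -2 = 3. Stack: [44, 3]
BINARY_OP % → 44 % 3 = 2. Stack: [2]
STORE_FAST y → y=2. Stack: []
LOAD_FAST_LOAD_FAST a,n → push -7,6. Stack: [-7, 6]
BINARY_OP - → -7 - 6 = -13. Stack: [-13]
LOAD_CONST → push 4. Stack: [-13, 4]
BINARY_OP >> → -13 >> 4 = -1. Stack: [-1]
STORE_FAST s → s=-1. Stack: []
LOAD_FAST_LOAD_FAST x,s → push -2,-1. Stack: [-2, -1]
BINARY_OP + → -2 + -1 = -3. Stack: [-3]
LOAD_FAST n → push 6. Stack: [-3, 6]
BINARY_OP - → -3 - 6 = -9. Stack: [-9]
STORE_FAST w → w=-9. Stack: []
LOAD_CONST → push 8. Stack: [8]
LOAD_FAST a → push -7. Stack: [8, -7]
BINARY_OP * → 8 * -7 = -56. Stack: [-56]
LOAD_FAST y → push 2. Stack: [-56, 2]
LOAD_CONST → push 3. Stack: [-56, 2, 3]
BINARY_OP + → 2 + 3 = 5. Stack: [-56, 5]
BINARY_OP & → -56 & 5 = 0. Stack: [0]
STORE_FAST p → p=0. Stack: []
LOAD_FAST a → push -7. Stack: [-7]
LOAD_CONST → push 9. Stack: [-7, 9]
BINARY_OP // → -7 // 9 = -1. Stack: [-1]
LOAD_CONST → push 11. Stack: [-1, 11]
BINARY_OP - → -1 - 11 = -12. Stack: [-12]
STORE_FAST q → q=-12. Stack: []
LOAD_FAST y → push 2. Stack: [2]
RETURN_VALUE → return 2.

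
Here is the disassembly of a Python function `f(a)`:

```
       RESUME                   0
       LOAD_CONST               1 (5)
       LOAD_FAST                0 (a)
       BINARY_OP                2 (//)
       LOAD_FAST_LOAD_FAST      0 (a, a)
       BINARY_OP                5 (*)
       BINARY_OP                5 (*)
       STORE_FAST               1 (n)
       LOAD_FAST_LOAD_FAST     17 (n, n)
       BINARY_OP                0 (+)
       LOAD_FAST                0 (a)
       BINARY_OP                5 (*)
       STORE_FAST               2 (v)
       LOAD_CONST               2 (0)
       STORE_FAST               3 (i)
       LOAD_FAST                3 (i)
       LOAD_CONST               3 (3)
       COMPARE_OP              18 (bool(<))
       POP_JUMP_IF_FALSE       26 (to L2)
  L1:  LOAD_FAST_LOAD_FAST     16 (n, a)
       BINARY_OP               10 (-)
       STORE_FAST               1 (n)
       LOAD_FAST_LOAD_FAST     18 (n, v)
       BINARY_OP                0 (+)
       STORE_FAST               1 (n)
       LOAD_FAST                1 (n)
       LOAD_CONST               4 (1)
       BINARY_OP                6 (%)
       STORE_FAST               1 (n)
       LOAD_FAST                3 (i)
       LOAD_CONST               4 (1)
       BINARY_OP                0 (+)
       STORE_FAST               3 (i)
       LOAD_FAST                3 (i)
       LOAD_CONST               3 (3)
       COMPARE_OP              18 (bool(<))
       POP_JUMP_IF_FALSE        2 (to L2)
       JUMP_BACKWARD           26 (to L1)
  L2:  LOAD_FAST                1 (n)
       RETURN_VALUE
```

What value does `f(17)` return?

0

LOAD_CONST → push 5
LOAD_FAST a → push 17
BINARY_OP // → 5 // 17 = 0
LOAD_FAST_LOAD_FAST a,a → push 17,17
BINARY_OP * → 17 * 17 = 289
BINARY_OP * → 0 * 289 = 0
STORE_FAST n → n=0
LOAD_FAST_LOAD_FAST n,n → push 0,0
BINARY_OP + → 0 + 0 = 0
LOAD_FAST a → push 17
BINARY_OP * → 0 * 17 = 0
STORE_FAST v → v=0
LOAD_CONST → push 0
STORE_FAST i → i=0
LOAD_FAST i → push 0
LOAD_CONST → push 3
COMPARE_OP bool(<) → 0 vs 3 = True
POP_JUMP_IF_FALSE → pop True; no jump
LOAD_FAST_LOAD_FAST n,a → push 0,17
BINARY_OP - → 0 - 17 = -17
STORE_FAST n → n=-17
LOAD_FAST_LOAD_FAST n,v → push -17,0
BINARY_OP + → -17 + 0 = -17
STORE_FAST n → n=-17
LOAD_FAST n → push -17
LOAD_CONST → push 1
BINARY_OP % → -17 % 1 = 0
STORE_FAST n → n=0
LOAD_FAST i → push 0
LOAD_CONST → push 1
BINARY_OP + → 0 + 1 = 1
STORE_FAST i → i=1
LOAD_FAST i → push 1
LOAD_CONST → push 3
COMPARE_OP bool(<) → 1 vs 3 = True
POP_JUMP_IF_FALSE → pop True; no jump
LOAD_FAST_LOAD_FAST n,a → push 0,17
BINARY_OP - → 0 - 17 = -17
STORE_FAST n → n=-17
LOAD_FAST_LOAD_FAST n,v → push -17,0
BINARY_OP + → -17 + 0 = -17
STORE_FAST n → n=-17
LOAD_FAST n → push -17
LOAD_CONST → push 1
BINARY_OP % → -17 % 1 = 0
STORE_FAST n → n=0
LOAD_FAST i → push 1
LOAD_CONST → push 1
BINARY_OP + → 1 + 1 = 2
STORE_FAST i → i=2
LOAD_FAST i → push 2
LOAD_CONST → push 3
COMPARE_OP bool(<) → 2 vs 3 = True
POP_JUMP_IF_FALSE → pop True; no jump
LOAD_FAST_LOAD_FAST n,a → push 0,17
BINARY_OP - → 0 - 17 = -17
STORE_FAST n → n=-17
LOAD_FAST_LOAD_FAST n,v → push -17,0
BINARY_OP + → -17 + 0 = -17
STORE_FAST n → n=-17
LOAD_FAST n → push -17
LOAD_CONST → push 1
BINARY_OP % → -17 % 1 = 0
STORE_FAST n → n=0
LOAD_FAST i → push 2
LOAD_CONST → push 1
BINARY_OP + → 2 + 1 = 3
STORE_FAST i → i=3
LOAD_FAST i → push 3
LOAD_CONST → push 3
COMPARE_OP bool(<) → 3 vs 3 = False
POP_JUMP_IF_FALSE → pop False; jump
LOAD_FAST n → push 0
RETURN_VALUE → return 0.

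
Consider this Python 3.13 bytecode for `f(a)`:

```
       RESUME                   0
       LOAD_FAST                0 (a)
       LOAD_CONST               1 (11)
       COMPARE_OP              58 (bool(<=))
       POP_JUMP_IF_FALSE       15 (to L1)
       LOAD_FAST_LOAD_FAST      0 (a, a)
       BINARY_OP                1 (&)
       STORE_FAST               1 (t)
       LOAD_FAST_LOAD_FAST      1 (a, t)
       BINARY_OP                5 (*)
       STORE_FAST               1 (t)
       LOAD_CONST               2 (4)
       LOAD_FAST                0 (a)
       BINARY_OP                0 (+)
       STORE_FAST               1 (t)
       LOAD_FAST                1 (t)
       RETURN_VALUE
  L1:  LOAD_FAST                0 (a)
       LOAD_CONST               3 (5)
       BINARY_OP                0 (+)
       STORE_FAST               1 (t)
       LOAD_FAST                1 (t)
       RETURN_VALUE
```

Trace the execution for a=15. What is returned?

LOAD_FAST a → push 15. Stack: [15]
LOAD_CONST → push 11. Stack: [15, 11]
COMPARE_OP bool(<=) → 15 vs 11 = False. Stack: [False]
POP_JUMP_IF_FALSE → pop False; jump. Stack: []
LOAD_FAST a → push 15. Stack: [15]
LOAD_CONST → push 5. Stack: [15, 5]
BINARY_OP + → 15 + 5 = 20. Stack: [20]
STORE_FAST t → t=20. Stack: []
LOAD_FAST t → push 20. Stack: [20]
RETURN_VALUE → return 20.

20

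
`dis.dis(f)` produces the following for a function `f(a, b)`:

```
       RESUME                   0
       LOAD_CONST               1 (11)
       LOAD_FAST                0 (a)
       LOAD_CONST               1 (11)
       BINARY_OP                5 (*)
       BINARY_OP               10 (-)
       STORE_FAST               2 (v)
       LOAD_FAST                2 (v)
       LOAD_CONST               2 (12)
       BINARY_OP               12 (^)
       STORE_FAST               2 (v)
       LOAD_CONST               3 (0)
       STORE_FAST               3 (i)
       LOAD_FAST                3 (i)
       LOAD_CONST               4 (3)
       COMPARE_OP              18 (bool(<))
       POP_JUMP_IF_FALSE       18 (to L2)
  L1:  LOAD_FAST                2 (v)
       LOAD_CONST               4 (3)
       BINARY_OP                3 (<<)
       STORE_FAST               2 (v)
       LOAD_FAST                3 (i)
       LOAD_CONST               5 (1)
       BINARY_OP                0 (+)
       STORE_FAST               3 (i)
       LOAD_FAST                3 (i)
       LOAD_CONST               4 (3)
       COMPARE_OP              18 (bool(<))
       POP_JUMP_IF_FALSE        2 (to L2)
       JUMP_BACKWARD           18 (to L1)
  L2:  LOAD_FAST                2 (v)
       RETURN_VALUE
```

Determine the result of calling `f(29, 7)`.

-163840

LOAD_CONST → push 11. Stack: [11]
LOAD_FAST a → push 29. Stack: [11, 29]
LOAD_CONST → push 11. Stack: [11, 29, 11]
BINARY_OP * → 29 * 11 = 319. Stack: [11, 319]
BINARY_OP - → 11 - 319 = -308. Stack: [-308]
STORE_FAST v → v=-308. Stack: []
LOAD_FAST v → push -308. Stack: [-308]
LOAD_CONST → push 12. Stack: [-308, 12]
BINARY_OP ^ → -308 ^ 12 = -320. Stack: [-320]
STORE_FAST v → v=-320. Stack: []
LOAD_CONST → push 0. Stack: [0]
STORE_FAST i → i=0. Stack: []
LOAD_FAST i → push 0. Stack: [0]
LOAD_CONST → push 3. Stack: [0, 3]
COMPARE_OP bool(<) → 0 vs 3 = True. Stack: [True]
POP_JUMP_IF_FALSE → pop True; no jump. Stack: []
LOAD_FAST v → push -320. Stack: [-320]
LOAD_CONST → push 3. Stack: [-320, 3]
BINARY_OP << → -320 << 3 = -2560. Stack: [-2560]
STORE_FAST v → v=-2560. Stack: []
LOAD_FAST i → push 0. Stack: [0]
LOAD_CONST → push 1. Stack: [0, 1]
BINARY_OP + → 0 + 1 = 1. Stack: [1]
STORE_FAST i → i=1. Stack: []
LOAD_FAST i → push 1. Stack: [1]
LOAD_CONST → push 3. Stack: [1, 3]
COMPARE_OP bool(<) → 1 vs 3 = True. Stack: [True]
POP_JUMP_IF_FALSE → pop True; no jump. Stack: []
LOAD_FAST v → push -2560. Stack: [-2560]
LOAD_CONST → push 3. Stack: [-2560, 3]
BINARY_OP << → -2560 << 3 = -20480. Stack: [-20480]
STORE_FAST v → v=-20480. Stack: []
LOAD_FAST i → push 1. Stack: [1]
LOAD_CONST → push 1. Stack: [1, 1]
BINARY_OP + → 1 + 1 = 2. Stack: [2]
STORE_FAST i → i=2. Stack: []
LOAD_FAST i → push 2. Stack: [2]
LOAD_CONST → push 3. Stack: [2, 3]
COMPARE_OP bool(<) → 2 vs 3 = True. Stack: [True]
POP_JUMP_IF_FALSE → pop True; no jump. Stack: []
LOAD_FAST v → push -20480. Stack: [-20480]
LOAD_CONST → push 3. Stack: [-20480, 3]
BINARY_OP << → -20480 << 3 = -163840. Stack: [-163840]
STORE_FAST v → v=-163840. Stack: []
LOAD_FAST i → push 2. Stack: [2]
LOAD_CONST → push 1. Stack: [2, 1]
BINARY_OP + → 2 + 1 = 3. Stack: [3]
STORE_FAST i → i=3. Stack: []
LOAD_FAST i → push 3. Stack: [3]
LOAD_CONST → push 3. Stack: [3, 3]
COMPARE_OP bool(<) → 3 vs 3 = False. Stack: [False]
POP_JUMP_IF_FALSE → pop False; jump. Stack: []
LOAD_FAST v → push -163840. Stack: [-163840]
RETURN_VALUE → return -163840.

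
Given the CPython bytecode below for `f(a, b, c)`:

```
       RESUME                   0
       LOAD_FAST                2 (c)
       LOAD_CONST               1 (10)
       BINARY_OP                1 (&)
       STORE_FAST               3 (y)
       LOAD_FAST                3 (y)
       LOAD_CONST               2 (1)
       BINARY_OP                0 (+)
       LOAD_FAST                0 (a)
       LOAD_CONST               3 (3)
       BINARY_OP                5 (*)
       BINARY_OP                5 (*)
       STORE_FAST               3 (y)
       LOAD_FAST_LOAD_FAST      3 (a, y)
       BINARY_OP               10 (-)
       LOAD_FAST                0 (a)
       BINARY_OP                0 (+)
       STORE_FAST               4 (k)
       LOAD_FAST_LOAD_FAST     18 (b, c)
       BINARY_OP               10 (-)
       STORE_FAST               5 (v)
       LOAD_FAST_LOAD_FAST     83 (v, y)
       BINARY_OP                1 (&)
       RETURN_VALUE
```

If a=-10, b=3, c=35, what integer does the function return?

-96

LOAD_FAST c → push 35. Stack: [35]
LOAD_CONST → push 10. Stack: [35, 10]
BINARY_OP & → 35 & 10 = 2. Stack: [2]
STORE_FAST y → y=2. Stack: []
LOAD_FAST y → push 2. Stack: [2]
LOAD_CONST → push 1. Stack: [2, 1]
BINARY_OP + → 2 + 1 = 3. Stack: [3]
LOAD_FAST a → push -10. Stack: [3, -10]
LOAD_CONST → push 3. Stack: [3, -10, 3]
BINARY_OP * → -10 * 3 = -30. Stack: [3, -30]
BINARY_OP * → 3 * -30 = -90. Stack: [-90]
STORE_FAST y → y=-90. Stack: []
LOAD_FAST_LOAD_FAST a,y → push -10,-90. Stack: [-10, -90]
BINARY_OP - → -10 - -90 = 80. Stack: [80]
LOAD_FAST a → push -10. Stack: [80, -10]
BINARY_OP + → 80 + -10 = 70. Stack: [70]
STORE_FAST k → k=70. Stack: []
LOAD_FAST_LOAD_FAST b,c → push 3,35. Stack: [3, 35]
BINARY_OP - → 3 - 35 = -32. Stack: [-32]
STORE_FAST v → v=-32. Stack: []
LOAD_FAST_LOAD_FAST v,y → push -32,-90. Stack: [-32, -90]
BINARY_OP & → -32 & -90 = -96. Stack: [-96]
RETURN_VALUE → return -96.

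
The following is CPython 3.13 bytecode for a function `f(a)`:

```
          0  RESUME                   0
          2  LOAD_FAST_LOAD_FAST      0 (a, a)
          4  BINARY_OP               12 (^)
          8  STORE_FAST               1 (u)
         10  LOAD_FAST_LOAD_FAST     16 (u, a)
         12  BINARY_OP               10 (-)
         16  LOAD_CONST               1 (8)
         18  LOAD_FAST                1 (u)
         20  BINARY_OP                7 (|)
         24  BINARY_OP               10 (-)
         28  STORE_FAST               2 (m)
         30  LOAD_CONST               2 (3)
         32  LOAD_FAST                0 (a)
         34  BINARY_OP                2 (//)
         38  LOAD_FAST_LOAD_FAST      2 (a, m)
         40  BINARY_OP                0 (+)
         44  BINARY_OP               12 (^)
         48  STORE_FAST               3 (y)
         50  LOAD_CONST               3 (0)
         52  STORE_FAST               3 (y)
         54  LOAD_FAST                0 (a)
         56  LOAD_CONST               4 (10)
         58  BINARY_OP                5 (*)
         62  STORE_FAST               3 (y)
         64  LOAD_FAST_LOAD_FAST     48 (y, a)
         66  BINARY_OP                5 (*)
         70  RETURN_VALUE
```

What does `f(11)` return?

LOAD_FAST_LOAD_FAST a,a → push 11,11. Stack: [11, 11]
BINARY_OP ^ → 11 ^ 11 = 0. Stack: [0]
STORE_FAST u → u=0. Stack: []
LOAD_FAST_LOAD_FAST u,a → push 0,11. Stack: [0, 11]
BINARY_OP - → 0 - 11 = -11. Stack: [-11]
LOAD_CONST → push 8. Stack: [-11, 8]
LOAD_FAST u → push 0. Stack: [-11, 8, 0]
BINARY_OP | → 8 | 0 = 8. Stack: [-11, 8]
BINARY_OP - → -11 - 8 = -19. Stack: [-19]
STORE_FAST m → m=-19. Stack: []
LOAD_CONST → push 3. Stack: [3]
LOAD_FAST a → push 11. Stack: [3, 11]
BINARY_OP // → 3 // 11 = 0. Stack: [0]
LOAD_FAST_LOAD_FAST a,m → push 11,-19. Stack: [0, 11, -19]
BINARY_OP + → 11 + -19 = -8. Stack: [0, -8]
BINARY_OP ^ → 0 ^ -8 = -8. Stack: [-8]
STORE_FAST y → y=-8. Stack: []
LOAD_CONST → push 0. Stack: [0]
STORE_FAST y → y=0. Stack: []
LOAD_FAST a → push 11. Stack: [11]
LOAD_CONST → push 10. Stack: [11, 10]
BINARY_OP * → 11 * 10 = 110. Stack: [110]
STORE_FAST y → y=110. Stack: []
LOAD_FAST_LOAD_FAST y,a → push 110,11. Stack: [110, 11]
BINARY_OP * → 110 * 11 = 1210. Stack: [1210]
RETURN_VALUE → return 1210.

1210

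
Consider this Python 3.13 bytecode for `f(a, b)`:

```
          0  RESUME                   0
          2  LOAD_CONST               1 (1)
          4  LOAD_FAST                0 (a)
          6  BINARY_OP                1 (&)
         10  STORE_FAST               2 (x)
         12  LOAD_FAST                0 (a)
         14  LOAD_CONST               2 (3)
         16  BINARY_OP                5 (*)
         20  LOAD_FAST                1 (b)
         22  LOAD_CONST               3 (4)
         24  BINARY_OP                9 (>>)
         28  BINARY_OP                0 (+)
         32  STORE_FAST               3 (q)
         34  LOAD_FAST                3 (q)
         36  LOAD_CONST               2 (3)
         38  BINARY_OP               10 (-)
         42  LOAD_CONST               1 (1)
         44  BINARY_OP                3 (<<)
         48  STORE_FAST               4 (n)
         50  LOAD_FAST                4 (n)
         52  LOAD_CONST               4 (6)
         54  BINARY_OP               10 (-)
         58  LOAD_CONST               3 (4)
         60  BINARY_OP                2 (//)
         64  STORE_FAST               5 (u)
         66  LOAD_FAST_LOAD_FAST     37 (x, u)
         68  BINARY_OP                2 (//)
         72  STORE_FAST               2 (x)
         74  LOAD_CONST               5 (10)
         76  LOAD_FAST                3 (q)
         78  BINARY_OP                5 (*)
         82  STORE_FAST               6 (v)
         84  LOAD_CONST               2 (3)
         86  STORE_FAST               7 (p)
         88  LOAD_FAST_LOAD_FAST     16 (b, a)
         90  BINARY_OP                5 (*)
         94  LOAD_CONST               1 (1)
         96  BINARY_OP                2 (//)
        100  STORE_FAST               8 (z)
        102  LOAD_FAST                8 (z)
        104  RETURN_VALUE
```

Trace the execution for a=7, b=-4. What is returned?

LOAD_CONST → push 1. Stack: [1]
LOAD_FAST a → push 7. Stack: [1, 7]
BINARY_OP & → 1 & 7 = 1. Stack: [1]
STORE_FAST x → x=1. Stack: []
LOAD_FAST a → push 7. Stack: [7]
LOAD_CONST → push 3. Stack: [7, 3]
BINARY_OP * → 7 * 3 = 21. Stack: [21]
LOAD_FAST b → push -4. Stack: [21, -4]
LOAD_CONST → push 4. Stack: [21, -4, 4]
BINARY_OP >> → -4 >> 4 = -1. Stack: [21, -1]
BINARY_OP + → 21 + -1 = 20. Stack: [20]
STORE_FAST q → q=20. Stack: []
LOAD_FAST q → push 20. Stack: [20]
LOAD_CONST → push 3. Stack: [20, 3]
BINARY_OP - → 20 - 3 = 17. Stack: [17]
LOAD_CONST → push 1. Stack: [17, 1]
BINARY_OP << → 17 << 1 = 34. Stack: [34]
STORE_FAST n → n=34. Stack: []
LOAD_FAST n → push 34. Stack: [34]
LOAD_CONST → push 6. Stack: [34, 6]
BINARY_OP - → 34 - 6 = 28. Stack: [28]
LOAD_CONST → push 4. Stack: [28, 4]
BINARY_OP // → 28 // 4 = 7. Stack: [7]
STORE_FAST u → u=7. Stack: []
LOAD_FAST_LOAD_FAST x,u → push 1,7. Stack: [1, 7]
BINARY_OP // → 1 // 7 = 0. Stack: [0]
STORE_FAST x → x=0. Stack: []
LOAD_CONST → push 10. Stack: [10]
LOAD_FAST q → push 20. Stack: [10, 20]
BINARY_OP * → 10 * 20 = 200. Stack: [200]
STORE_FAST v → v=200. Stack: []
LOAD_CONST → push 3. Stack: [3]
STORE_FAST p → p=3. Stack: []
LOAD_FAST_LOAD_FAST b,a → push -4,7. Stack: [-4, 7]
BINARY_OP * → -4 * 7 = -28. Stack: [-28]
LOAD_CONST → push 1. Stack: [-28, 1]
BINARY_OP // → -28 // 1 = -28. Stack: [-28]
STORE_FAST z → z=-28. Stack: []
LOAD_FAST z → push -28. Stack: [-28]
RETURN_VALUE → return -28.

-28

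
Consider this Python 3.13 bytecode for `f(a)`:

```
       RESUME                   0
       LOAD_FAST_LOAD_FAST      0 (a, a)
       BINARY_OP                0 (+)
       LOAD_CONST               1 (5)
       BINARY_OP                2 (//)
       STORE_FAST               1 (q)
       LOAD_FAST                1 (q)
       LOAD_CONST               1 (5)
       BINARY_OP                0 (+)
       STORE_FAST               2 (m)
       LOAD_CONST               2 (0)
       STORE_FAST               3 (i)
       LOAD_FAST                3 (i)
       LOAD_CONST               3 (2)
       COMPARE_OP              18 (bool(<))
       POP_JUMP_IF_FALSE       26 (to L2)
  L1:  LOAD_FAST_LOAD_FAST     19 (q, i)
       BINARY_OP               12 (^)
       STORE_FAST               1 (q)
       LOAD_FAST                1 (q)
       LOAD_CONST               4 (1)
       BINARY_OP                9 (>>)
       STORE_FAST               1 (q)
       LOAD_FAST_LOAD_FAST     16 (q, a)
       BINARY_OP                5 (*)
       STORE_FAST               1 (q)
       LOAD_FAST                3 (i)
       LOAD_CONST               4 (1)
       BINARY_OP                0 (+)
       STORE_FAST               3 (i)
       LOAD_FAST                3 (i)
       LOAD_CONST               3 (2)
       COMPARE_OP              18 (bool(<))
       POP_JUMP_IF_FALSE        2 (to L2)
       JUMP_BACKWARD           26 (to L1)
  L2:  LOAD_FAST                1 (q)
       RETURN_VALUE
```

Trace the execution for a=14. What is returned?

196

LOAD_FAST_LOAD_FAST a,a → push 14,14. Stack: [14, 14]
BINARY_OP + → 14 + 14 = 28. Stack: [28]
LOAD_CONST → push 5. Stack: [28, 5]
BINARY_OP // → 28 // 5 = 5. Stack: [5]
STORE_FAST q → q=5. Stack: []
LOAD_FAST q → push 5. Stack: [5]
LOAD_CONST → push 5. Stack: [5, 5]
BINARY_OP + → 5 + 5 = 10. Stack: [10]
STORE_FAST m → m=10. Stack: []
LOAD_CONST → push 0. Stack: [0]
STORE_FAST i → i=0. Stack: []
LOAD_FAST i → push 0. Stack: [0]
LOAD_CONST → push 2. Stack: [0, 2]
COMPARE_OP bool(<) → 0 vs 2 = True. Stack: [True]
POP_JUMP_IF_FALSE → pop True; no jump. Stack: []
LOAD_FAST_LOAD_FAST q,i → push 5,0. Stack: [5, 0]
BINARY_OP ^ → 5 ^ 0 = 5. Stack: [5]
STORE_FAST q → q=5. Stack: []
LOAD_FAST q → push 5. Stack: [5]
LOAD_CONST → push 1. Stack: [5, 1]
BINARY_OP >> → 5 >> 1 = 2. Stack: [2]
STORE_FAST q → q=2. Stack: []
LOAD_FAST_LOAD_FAST q,a → push 2,14. Stack: [2, 14]
BINARY_OP * → 2 * 14 = 28. Stack: [28]
STORE_FAST q → q=28. Stack: []
LOAD_FAST i → push 0. Stack: [0]
LOAD_CONST → push 1. Stack: [0, 1]
BINARY_OP + → 0 + 1 = 1. Stack: [1]
STORE_FAST i → i=1. Stack: []
LOAD_FAST i → push 1. Stack: [1]
LOAD_CONST → push 2. Stack: [1, 2]
COMPARE_OP bool(<) → 1 vs 2 = True. Stack: [True]
POP_JUMP_IF_FALSE → pop True; no jump. Stack: []
LOAD_FAST_LOAD_FAST q,i → push 28,1. Stack: [28, 1]
BINARY_OP ^ → 28 ^ 1 = 29. Stack: [29]
STORE_FAST q → q=29. Stack: []
LOAD_FAST q → push 29. Stack: [29]
LOAD_CONST → push 1. Stack: [29, 1]
BINARY_OP >> → 29 >> 1 = 14. Stack: [14]
STORE_FAST q → q=14. Stack: []
LOAD_FAST_LOAD_FAST q,a → push 14,14. Stack: [14, 14]
BINARY_OP * → 14 * 14 = 196. Stack: [196]
STORE_FAST q → q=196. Stack: []
LOAD_FAST i → push 1. Stack: [1]
LOAD_CONST → push 1. Stack: [1, 1]
BINARY_OP + → 1 + 1 = 2. Stack: [2]
STORE_FAST i → i=2. Stack: []
LOAD_FAST i → push 2. Stack: [2]
LOAD_CONST → push 2. Stack: [2, 2]
COMPARE_OP bool(<) → 2 vs 2 = False. Stack: [False]
POP_JUMP_IF_FALSE → pop False; jump. Stack: []
LOAD_FAST q → push 196. Stack: [196]
RETURN_VALUE → return 196.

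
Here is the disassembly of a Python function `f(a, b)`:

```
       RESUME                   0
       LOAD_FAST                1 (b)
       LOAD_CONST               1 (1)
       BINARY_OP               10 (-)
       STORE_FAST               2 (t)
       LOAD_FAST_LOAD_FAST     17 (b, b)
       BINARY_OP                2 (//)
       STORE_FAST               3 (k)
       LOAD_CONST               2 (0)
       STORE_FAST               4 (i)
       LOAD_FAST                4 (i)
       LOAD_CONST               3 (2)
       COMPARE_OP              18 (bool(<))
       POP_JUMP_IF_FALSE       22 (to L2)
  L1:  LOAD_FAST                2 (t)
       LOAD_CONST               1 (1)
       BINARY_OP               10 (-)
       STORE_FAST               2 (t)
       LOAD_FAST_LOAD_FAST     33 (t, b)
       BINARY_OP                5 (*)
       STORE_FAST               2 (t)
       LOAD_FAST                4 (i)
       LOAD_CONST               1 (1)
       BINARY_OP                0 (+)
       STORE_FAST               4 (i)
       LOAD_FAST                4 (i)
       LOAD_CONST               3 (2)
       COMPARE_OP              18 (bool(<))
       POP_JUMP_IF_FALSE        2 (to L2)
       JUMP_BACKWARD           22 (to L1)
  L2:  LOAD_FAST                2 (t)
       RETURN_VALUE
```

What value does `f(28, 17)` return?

LOAD_FAST b → push 17. Stack: [17]
LOAD_CONST → push 1. Stack: [17, 1]
BINARY_OP - → 17 - 1 = 16. Stack: [16]
STORE_FAST t → t=16. Stack: []
LOAD_FAST_LOAD_FAST b,b → push 17,17. Stack: [17, 17]
BINARY_OP // → 17 // 17 = 1. Stack: [1]
STORE_FAST k → k=1. Stack: []
LOAD_CONST → push 0. Stack: [0]
STORE_FAST i → i=0. Stack: []
LOAD_FAST i → push 0. Stack: [0]
LOAD_CONST → push 2. Stack: [0, 2]
COMPARE_OP bool(<) → 0 vs 2 = True. Stack: [True]
POP_JUMP_IF_FALSE → pop True; no jump. Stack: []
LOAD_FAST t → push 16. Stack: [16]
LOAD_CONST → push 1. Stack: [16, 1]
BINARY_OP - → 16 - 1 = 15. Stack: [15]
STORE_FAST t → t=15. Stack: []
LOAD_FAST_LOAD_FAST t,b → push 15,17. Stack: [15, 17]
BINARY_OP * → 15 * 17 = 255. Stack: [255]
STORE_FAST t → t=255. Stack: []
LOAD_FAST i → push 0. Stack: [0]
LOAD_CONST → push 1. Stack: [0, 1]
BINARY_OP + → 0 + 1 = 1. Stack: [1]
STORE_FAST i → i=1. Stack: []
LOAD_FAST i → push 1. Stack: [1]
LOAD_CONST → push 2. Stack: [1, 2]
COMPARE_OP bool(<) → 1 vs 2 = True. Stack: [True]
POP_JUMP_IF_FALSE → pop True; no jump. Stack: []
LOAD_FAST t → push 255. Stack: [255]
LOAD_CONST → push 1. Stack: [255, 1]
BINARY_OP - → 255 - 1 = 254. Stack: [254]
STORE_FAST t → t=254. Stack: []
LOAD_FAST_LOAD_FAST t,b → push 254,17. Stack: [254, 17]
BINARY_OP * → 254 * 17 = 4318. Stack: [4318]
STORE_FAST t → t=4318. Stack: []
LOAD_FAST i → push 1. Stack: [1]
LOAD_CONST → push 1. Stack: [1, 1]
BINARY_OP + → 1 + 1 = 2. Stack: [2]
STORE_FAST i → i=2. Stack: []
LOAD_FAST i → push 2. Stack: [2]
LOAD_CONST → push 2. Stack: [2, 2]
COMPARE_OP bool(<) → 2 vs 2 = False. Stack: [False]
POP_JUMP_IF_FALSE → pop False; jump. Stack: []
LOAD_FAST t → push 4318. Stack: [4318]
RETURN_VALUE → return 4318.

4318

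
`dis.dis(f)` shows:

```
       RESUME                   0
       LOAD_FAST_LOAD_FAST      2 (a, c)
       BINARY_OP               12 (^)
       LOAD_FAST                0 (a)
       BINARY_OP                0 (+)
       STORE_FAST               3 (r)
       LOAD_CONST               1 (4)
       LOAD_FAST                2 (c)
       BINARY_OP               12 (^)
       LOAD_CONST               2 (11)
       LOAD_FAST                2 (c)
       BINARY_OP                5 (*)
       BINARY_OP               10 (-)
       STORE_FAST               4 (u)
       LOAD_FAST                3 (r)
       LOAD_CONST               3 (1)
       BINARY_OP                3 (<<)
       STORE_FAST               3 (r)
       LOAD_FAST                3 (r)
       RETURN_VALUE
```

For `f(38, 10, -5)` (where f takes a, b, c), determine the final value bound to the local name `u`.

LOAD_FAST_LOAD_FAST a,c → push 38,-5. Stack: [38, -5]
BINARY_OP ^ → 38 ^ -5 = -35. Stack: [-35]
LOAD_FAST a → push 38. Stack: [-35, 38]
BINARY_OP + → -35 + 38 = 3. Stack: [3]
STORE_FAST r → r=3. Stack: []
LOAD_CONST → push 4. Stack: [4]
LOAD_FAST c → push -5. Stack: [4, -5]
BINARY_OP ^ → 4 ^ -5 = -1. Stack: [-1]
LOAD_CONST → push 11. Stack: [-1, 11]
LOAD_FAST c → push -5. Stack: [-1, 11, -5]
BINARY_OP * → 11 * -5 = -55. Stack: [-1, -55]
BINARY_OP - → -1 - -55 = 54. Stack: [54]
STORE_FAST u → u=54. Stack: []
LOAD_FAST r → push 3. Stack: [3]
LOAD_CONST → push 1. Stack: [3, 1]
BINARY_OP << → 3 << 1 = 6. Stack: [6]
STORE_FAST r → r=6. Stack: []
LOAD_FAST r → push 6. Stack: [6]
RETURN_VALUE → return 6.

54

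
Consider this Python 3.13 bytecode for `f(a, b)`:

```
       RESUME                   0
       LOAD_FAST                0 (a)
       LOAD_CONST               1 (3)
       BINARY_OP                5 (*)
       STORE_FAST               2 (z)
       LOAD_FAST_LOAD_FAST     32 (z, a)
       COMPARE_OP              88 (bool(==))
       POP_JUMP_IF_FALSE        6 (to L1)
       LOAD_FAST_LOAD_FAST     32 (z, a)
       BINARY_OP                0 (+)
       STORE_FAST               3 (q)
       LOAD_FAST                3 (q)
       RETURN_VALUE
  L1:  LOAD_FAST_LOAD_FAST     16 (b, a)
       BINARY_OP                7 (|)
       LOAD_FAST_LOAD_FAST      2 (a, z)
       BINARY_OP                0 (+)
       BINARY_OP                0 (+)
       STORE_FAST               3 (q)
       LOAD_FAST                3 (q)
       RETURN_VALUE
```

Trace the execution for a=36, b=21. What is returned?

197

LOAD_FAST a → push 36. Stack: [36]
LOAD_CONST → push 3. Stack: [36, 3]
BINARY_OP * → 36 * 3 = 108. Stack: [108]
STORE_FAST z → z=108. Stack: []
LOAD_FAST_LOAD_FAST z,a → push 108,36. Stack: [108, 36]
COMPARE_OP bool(==) → 108 vs 36 = False. Stack: [False]
POP_JUMP_IF_FALSE → pop False; jump. Stack: []
LOAD_FAST_LOAD_FAST b,a → push 21,36. Stack: [21, 36]
BINARY_OP | → 21 | 36 = 53. Stack: [53]
LOAD_FAST_LOAD_FAST a,z → push 36,108. Stack: [53, 36, 108]
BINARY_OP + → 36 + 108 = 144. Stack: [53, 144]
BINARY_OP + → 53 + 144 = 197. Stack: [197]
STORE_FAST q → q=197. Stack: []
LOAD_FAST q → push 197. Stack: [197]
RETURN_VALUE → return 197.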